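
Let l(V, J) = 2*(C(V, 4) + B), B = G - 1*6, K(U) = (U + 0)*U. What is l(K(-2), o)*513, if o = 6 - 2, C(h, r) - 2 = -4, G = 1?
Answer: -7182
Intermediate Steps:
K(U) = U² (K(U) = U*U = U²)
C(h, r) = -2 (C(h, r) = 2 - 4 = -2)
B = -5 (B = 1 - 1*6 = 1 - 6 = -5)
o = 4
l(V, J) = -14 (l(V, J) = 2*(-2 - 5) = 2*(-7) = -14)
l(K(-2), o)*513 = -14*513 = -7182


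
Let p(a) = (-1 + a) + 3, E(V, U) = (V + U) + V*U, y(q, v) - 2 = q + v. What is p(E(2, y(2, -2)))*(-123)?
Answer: -1230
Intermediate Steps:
y(q, v) = 2 + q + v (y(q, v) = 2 + (q + v) = 2 + q + v)
E(V, U) = U + V + U*V (E(V, U) = (U + V) + U*V = U + V + U*V)
p(a) = 2 + a
p(E(2, y(2, -2)))*(-123) = (2 + ((2 + 2 - 2) + 2 + (2 + 2 - 2)*2))*(-123) = (2 + (2 + 2 + 2*2))*(-123) = (2 + (2 + 2 + 4))*(-123) = (2 + 8)*(-123) = 10*(-123) = -1230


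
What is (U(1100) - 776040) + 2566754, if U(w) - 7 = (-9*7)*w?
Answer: 1721421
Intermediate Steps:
U(w) = 7 - 63*w (U(w) = 7 + (-9*7)*w = 7 - 63*w)
(U(1100) - 776040) + 2566754 = ((7 - 63*1100) - 776040) + 2566754 = ((7 - 69300) - 776040) + 2566754 = (-69293 - 776040) + 2566754 = -845333 + 2566754 = 1721421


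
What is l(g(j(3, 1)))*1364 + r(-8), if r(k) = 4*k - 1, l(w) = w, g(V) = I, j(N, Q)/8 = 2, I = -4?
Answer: -5489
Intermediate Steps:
j(N, Q) = 16 (j(N, Q) = 8*2 = 16)
g(V) = -4
r(k) = -1 + 4*k
l(g(j(3, 1)))*1364 + r(-8) = -4*1364 + (-1 + 4*(-8)) = -5456 + (-1 - 32) = -5456 - 33 = -5489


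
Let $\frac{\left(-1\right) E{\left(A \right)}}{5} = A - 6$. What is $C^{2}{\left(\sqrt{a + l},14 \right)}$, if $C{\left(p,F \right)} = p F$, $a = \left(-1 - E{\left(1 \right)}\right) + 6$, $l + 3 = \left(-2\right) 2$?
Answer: $-5292$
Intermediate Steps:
$E{\left(A \right)} = 30 - 5 A$ ($E{\left(A \right)} = - 5 \left(A - 6\right) = - 5 \left(-6 + A\right) = 30 - 5 A$)
$l = -7$ ($l = -3 - 4 = -7$)
$a = -20$ ($a = \left(-1 - \left(30 - 5\right)\right) + 6 = \left(-1 - 25\right) + 6 = -26 + 6 = -20$)
$C{\left(p,F \right)} = F p$
$C^{2}{\left(\sqrt{a + l},14 \right)} = \left(14 \sqrt{-20 - 7}\right)^{2} = \left(14 \sqrt{-27}\right)^{2} = \left(14 \cdot 3 i \sqrt{3}\right)^{2} = \left(42 i \sqrt{3}\right)^{2} = -5292$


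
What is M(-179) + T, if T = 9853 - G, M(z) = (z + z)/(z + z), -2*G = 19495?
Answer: 39203/2 ≈ 19602.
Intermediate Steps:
G = -19495/2 (G = -1/2*19495 = -19495/2 ≈ -9747.5)
M(z) = 1 (M(z) = (2*z)/((2*z)) = (2*z)*(1/(2*z)) = 1)
T = 39201/2 (T = 9853 - 1*(-19495/2) = 9853 + 19495/2 = 39201/2 ≈ 19601.)
M(-179) + T = 1 + 39201/2 = 39203/2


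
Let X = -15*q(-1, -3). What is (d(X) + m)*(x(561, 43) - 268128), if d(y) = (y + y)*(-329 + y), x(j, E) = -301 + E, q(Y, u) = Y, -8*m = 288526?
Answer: 24415476999/2 ≈ 1.2208e+10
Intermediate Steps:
m = -144263/4 (m = -⅛*288526 = -144263/4 ≈ -36066.)
X = 15 (X = -15*(-1) = 15)
d(y) = 2*y*(-329 + y) (d(y) = (2*y)*(-329 + y) = 2*y*(-329 + y))
(d(X) + m)*(x(561, 43) - 268128) = (2*15*(-329 + 15) - 144263/4)*((-301 + 43) - 268128) = (2*15*(-314) - 144263/4)*(-258 - 268128) = (-9420 - 144263/4)*(-268386) = -181943/4*(-268386) = 24415476999/2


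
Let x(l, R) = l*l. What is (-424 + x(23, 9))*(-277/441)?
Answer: -1385/21 ≈ -65.952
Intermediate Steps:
x(l, R) = l²
(-424 + x(23, 9))*(-277/441) = (-424 + 23²)*(-277/441) = (-424 + 529)*(-277*1/441) = 105*(-277/441) = -1385/21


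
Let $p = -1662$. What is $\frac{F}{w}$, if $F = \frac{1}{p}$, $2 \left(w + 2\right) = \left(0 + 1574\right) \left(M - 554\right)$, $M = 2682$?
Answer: $- \frac{1}{2783407908} \approx -3.5927 \cdot 10^{-10}$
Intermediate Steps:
$w = 1674734$ ($w = -2 + \frac{\left(0 + 1574\right) \left(2682 - 554\right)}{2} = -2 + \frac{1574 \cdot 2128}{2} = -2 + \frac{1}{2} \cdot 3349472 = -2 + 1674736 = 1674734$)
$F = - \frac{1}{1662}$ ($F = \frac{1}{-1662} = - \frac{1}{1662} \approx -0.00060168$)
$\frac{F}{w} = - \frac{1}{1662 \cdot 1674734} = \left(- \frac{1}{1662}\right) \frac{1}{1674734} = - \frac{1}{2783407908}$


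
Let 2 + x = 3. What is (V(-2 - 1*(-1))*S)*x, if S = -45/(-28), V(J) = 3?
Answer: 135/28 ≈ 4.8214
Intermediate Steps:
x = 1 (x = -2 + 3 = 1)
S = 45/28 (S = -45*(-1/28) = 45/28 ≈ 1.6071)
(V(-2 - 1*(-1))*S)*x = (3*(45/28))*1 = (135/28)*1 = 135/28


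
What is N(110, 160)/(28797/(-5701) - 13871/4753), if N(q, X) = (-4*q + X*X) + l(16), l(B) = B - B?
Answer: -878552605/278287 ≈ -3157.0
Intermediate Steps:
l(B) = 0
N(q, X) = X² - 4*q (N(q, X) = (-4*q + X*X) + 0 = (-4*q + X²) + 0 = (X² - 4*q) + 0 = X² - 4*q)
N(110, 160)/(28797/(-5701) - 13871/4753) = (160² - 4*110)/(28797/(-5701) - 13871/4753) = (25600 - 440)/(28797*(-1/5701) - 13871*1/4753) = 25160/(-28797/5701 - 143/49) = 25160/(-2226296/279349) = 25160*(-279349/2226296) = -878552605/278287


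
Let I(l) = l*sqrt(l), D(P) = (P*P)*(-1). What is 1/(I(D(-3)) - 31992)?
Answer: -10664/341162931 + 3*I/113720977 ≈ -3.1258e-5 + 2.638e-8*I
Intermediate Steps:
D(P) = -P**2 (D(P) = P**2*(-1) = -P**2)
I(l) = l**(3/2)
1/(I(D(-3)) - 31992) = 1/((-1*(-3)**2)**(3/2) - 31992) = 1/((-1*9)**(3/2) - 31992) = 1/((-9)**(3/2) - 31992) = 1/(-27*I - 31992) = 1/(-31992 - 27*I) = (-31992 + 27*I)/1023488793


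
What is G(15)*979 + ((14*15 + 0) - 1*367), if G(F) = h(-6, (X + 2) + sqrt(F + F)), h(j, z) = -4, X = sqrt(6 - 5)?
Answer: -4073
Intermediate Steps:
X = 1 (X = sqrt(1) = 1)
G(F) = -4
G(15)*979 + ((14*15 + 0) - 1*367) = -4*979 + ((14*15 + 0) - 1*367) = -3916 + ((210 + 0) - 367) = -3916 + (210 - 367) = -3916 - 157 = -4073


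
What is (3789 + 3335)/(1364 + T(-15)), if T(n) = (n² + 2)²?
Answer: 7124/52893 ≈ 0.13469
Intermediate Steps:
T(n) = (2 + n²)²
(3789 + 3335)/(1364 + T(-15)) = (3789 + 3335)/(1364 + (2 + (-15)²)²) = 7124/(1364 + (2 + 225)²) = 7124/(1364 + 227²) = 7124/(1364 + 51529) = 7124/52893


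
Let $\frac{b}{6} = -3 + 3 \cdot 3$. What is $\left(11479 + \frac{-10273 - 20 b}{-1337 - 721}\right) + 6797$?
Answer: $\frac{37623001}{2058} \approx 18281.0$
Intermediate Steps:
$b = 36$ ($b = 6 \left(-3 + 3 \cdot 3\right) = 6 \left(-3 + 9\right) = 6 \cdot 6 = 36$)
$\left(11479 + \frac{-10273 - 20 b}{-1337 - 721}\right) + 6797 = \left(11479 + \frac{-10273 - 720}{-1337 - 721}\right) + 6797 = \left(11479 + \frac{-10273 - 720}{-2058}\right) + 6797 = \left(11479 - - \frac{10993}{2058}\right) + 6797 = \left(11479 + \frac{10993}{2058}\right) + 6797 = \frac{23634775}{2058} + 6797 = \frac{37623001}{2058}$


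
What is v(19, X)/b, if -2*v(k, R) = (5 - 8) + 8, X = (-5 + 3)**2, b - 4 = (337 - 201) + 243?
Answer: -5/766 ≈ -0.0065274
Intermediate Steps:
b = 383 (b = 4 + ((337 - 201) + 243) = 4 + (136 + 243) = 4 + 379 = 383)
X = 4 (X = (-2)**2 = 4)
v(k, R) = -5/2 (v(k, R) = -((5 - 8) + 8)/2 = -(-3 + 8)/2 = -1/2*5 = -5/2)
v(19, X)/b = -5/2/383 = -5/2*1/383 = -5/766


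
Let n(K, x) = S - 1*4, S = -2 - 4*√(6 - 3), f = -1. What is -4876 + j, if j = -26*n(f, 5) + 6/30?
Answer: -23599/5 + 104*√3 ≈ -4539.7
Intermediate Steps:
S = -2 - 4*√3 ≈ -8.9282
n(K, x) = -6 - 4*√3 (n(K, x) = (-2 - 4*√3) - 1*4 = (-2 - 4*√3) - 4 = -6 - 4*√3)
j = 781/5 + 104*√3 (j = -26*(-6 - 4*√3) + 6/30 = (156 + 104*√3) + 6*(1/30) = (156 + 104*√3) + ⅕ = 781/5 + 104*√3 ≈ 336.33)
-4876 + j = -4876 + (781/5 + 104*√3) = -23599/5 + 104*√3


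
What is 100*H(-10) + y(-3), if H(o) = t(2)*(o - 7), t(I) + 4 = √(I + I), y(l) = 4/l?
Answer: 10196/3 ≈ 3398.7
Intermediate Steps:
t(I) = -4 + √2*√I (t(I) = -4 + √(I + I) = -4 + √(2*I) = -4 + √2*√I)
H(o) = 14 - 2*o (H(o) = (-4 + √2*√2)*(o - 7) = (-4 + 2)*(-7 + o) = -2*(-7 + o) = 14 - 2*o)
100*H(-10) + y(-3) = 100*(14 - 2*(-10)) + 4/(-3) = 100*(14 + 20) + 4*(-⅓) = 100*34 - 4/3 = 3400 - 4/3 = 10196/3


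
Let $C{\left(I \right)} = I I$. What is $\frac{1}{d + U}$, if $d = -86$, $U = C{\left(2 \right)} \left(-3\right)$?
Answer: $- \frac{1}{98} \approx -0.010204$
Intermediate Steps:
$C{\left(I \right)} = I^{2}$
$U = -12$ ($U = 2^{2} \left(-3\right) = 4 \left(-3\right) = -12$)
$\frac{1}{d + U} = \frac{1}{-86 - 12} = \frac{1}{-98} = - \frac{1}{98}$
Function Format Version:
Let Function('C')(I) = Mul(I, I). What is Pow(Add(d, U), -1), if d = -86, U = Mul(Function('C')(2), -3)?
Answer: Rational(-1, 98) ≈ -0.010204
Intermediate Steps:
Function('C')(I) = Pow(I, 2)
U = -12 (U = Mul(Pow(2, 2), -3) = Mul(4, -3) = -12)
Pow(Add(d, U), -1) = Pow(Add(-86, -12), -1) = Pow(-98, -1) = Rational(-1, 98)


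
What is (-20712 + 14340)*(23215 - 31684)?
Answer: 53964468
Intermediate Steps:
(-20712 + 14340)*(23215 - 31684) = -6372*(-8469) = 53964468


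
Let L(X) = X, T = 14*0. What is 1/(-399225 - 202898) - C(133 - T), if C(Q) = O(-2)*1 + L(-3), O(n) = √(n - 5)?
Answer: 1806368/602123 - I*√7 ≈ 3.0 - 2.6458*I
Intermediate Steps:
O(n) = √(-5 + n)
T = 0
C(Q) = -3 + I*√7 (C(Q) = √(-5 - 2)*1 - 3 = √(-7)*1 - 3 = (I*√7)*1 - 3 = I*√7 - 3 = -3 + I*√7)
1/(-399225 - 202898) - C(133 - T) = 1/(-399225 - 202898) - (-3 + I*√7) = 1/(-602123) + (3 - I*√7) = -1/602123 + (3 - I*√7) = 1806368/602123 - I*√7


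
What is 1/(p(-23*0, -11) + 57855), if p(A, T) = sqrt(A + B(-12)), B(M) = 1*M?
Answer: 19285/1115733679 - 2*I*sqrt(3)/3347201037 ≈ 1.7285e-5 - 1.0349e-9*I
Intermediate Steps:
B(M) = M
p(A, T) = sqrt(-12 + A) (p(A, T) = sqrt(A - 12) = sqrt(-12 + A))
1/(p(-23*0, -11) + 57855) = 1/(sqrt(-12 - 23*0) + 57855) = 1/(sqrt(-12 + 0) + 57855) = 1/(sqrt(-12) + 57855) = 1/(2*I*sqrt(3) + 57855) = 1/(57855 + 2*I*sqrt(3))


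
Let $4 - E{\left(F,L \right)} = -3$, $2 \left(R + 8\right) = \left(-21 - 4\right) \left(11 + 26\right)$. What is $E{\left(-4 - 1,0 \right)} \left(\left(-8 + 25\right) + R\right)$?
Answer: $- \frac{6349}{2} \approx -3174.5$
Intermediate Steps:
$R = - \frac{941}{2}$ ($R = -8 + \frac{\left(-21 - 4\right) \left(11 + 26\right)}{2} = -8 + \frac{\left(-25\right) 37}{2} = -8 + \frac{1}{2} \left(-925\right) = -8 - \frac{925}{2} = - \frac{941}{2} \approx -470.5$)
$E{\left(F,L \right)} = 7$ ($E{\left(F,L \right)} = 4 - -3 = 4 + 3 = 7$)
$E{\left(-4 - 1,0 \right)} \left(\left(-8 + 25\right) + R\right) = 7 \left(\left(-8 + 25\right) - \frac{941}{2}\right) = 7 \left(17 - \frac{941}{2}\right) = 7 \left(- \frac{907}{2}\right) = - \frac{6349}{2}$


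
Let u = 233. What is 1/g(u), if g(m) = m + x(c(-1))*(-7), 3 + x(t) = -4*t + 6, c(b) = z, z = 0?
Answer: 1/212 ≈ 0.0047170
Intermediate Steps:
c(b) = 0
x(t) = 3 - 4*t (x(t) = -3 + (-4*t + 6) = -3 + (6 - 4*t) = 3 - 4*t)
g(m) = -21 + m (g(m) = m + (3 - 4*0)*(-7) = m + (3 + 0)*(-7) = m + 3*(-7) = m - 21 = -21 + m)
1/g(u) = 1/(-21 + 233) = 1/212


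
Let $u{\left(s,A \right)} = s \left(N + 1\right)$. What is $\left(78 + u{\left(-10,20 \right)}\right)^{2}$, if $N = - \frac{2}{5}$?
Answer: $5184$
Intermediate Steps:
$N = - \frac{2}{5}$ ($N = \left(-2\right) \frac{1}{5} = - \frac{2}{5} \approx -0.4$)
$u{\left(s,A \right)} = \frac{3 s}{5}$ ($u{\left(s,A \right)} = s \left(- \frac{2}{5} + 1\right) = s \frac{3}{5} = \frac{3 s}{5}$)
$\left(78 + u{\left(-10,20 \right)}\right)^{2} = \left(78 + \frac{3}{5} \left(-10\right)\right)^{2} = \left(78 - 6\right)^{2} = 72^{2} = 5184$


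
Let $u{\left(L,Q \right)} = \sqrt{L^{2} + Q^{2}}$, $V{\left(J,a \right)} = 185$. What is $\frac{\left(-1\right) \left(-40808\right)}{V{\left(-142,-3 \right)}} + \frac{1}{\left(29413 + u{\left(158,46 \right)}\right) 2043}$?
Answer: $\frac{72123821295903221}{326967921454995} - \frac{2 \sqrt{6770}}{1767394170027} \approx 220.58$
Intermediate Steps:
$\frac{\left(-1\right) \left(-40808\right)}{V{\left(-142,-3 \right)}} + \frac{1}{\left(29413 + u{\left(158,46 \right)}\right) 2043} = \frac{\left(-1\right) \left(-40808\right)}{185} + \frac{1}{\left(29413 + \sqrt{158^{2} + 46^{2}}\right) 2043} = 40808 \cdot \frac{1}{185} + \frac{1}{29413 + \sqrt{24964 + 2116}} \cdot \frac{1}{2043} = \frac{40808}{185} + \frac{1}{29413 + \sqrt{27080}} \cdot \frac{1}{2043} = \frac{40808}{185} + \frac{1}{29413 + 2 \sqrt{6770}} \cdot \frac{1}{2043} = \frac{40808}{185} + \frac{1}{2043 \left(29413 + 2 \sqrt{6770}\right)}$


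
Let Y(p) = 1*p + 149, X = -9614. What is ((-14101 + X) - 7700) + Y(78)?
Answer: -31188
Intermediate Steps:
Y(p) = 149 + p (Y(p) = p + 149 = 149 + p)
((-14101 + X) - 7700) + Y(78) = ((-14101 - 9614) - 7700) + (149 + 78) = (-23715 - 7700) + 227 = -31415 + 227 = -31188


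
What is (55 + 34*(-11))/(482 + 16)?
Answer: -319/498 ≈ -0.64056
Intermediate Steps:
(55 + 34*(-11))/(482 + 16) = (55 - 374)/498 = -319*1/498 = -319/498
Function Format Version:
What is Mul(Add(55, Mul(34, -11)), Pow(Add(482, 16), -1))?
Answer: Rational(-319, 498) ≈ -0.64056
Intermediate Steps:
Mul(Add(55, Mul(34, -11)), Pow(Add(482, 16), -1)) = Mul(Add(55, -374), Pow(498, -1)) = Mul(-319, Rational(1, 498)) = Rational(-319, 498)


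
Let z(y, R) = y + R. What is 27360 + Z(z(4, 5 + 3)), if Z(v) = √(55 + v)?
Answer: 27360 + √67 ≈ 27368.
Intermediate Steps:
z(y, R) = R + y
27360 + Z(z(4, 5 + 3)) = 27360 + √(55 + ((5 + 3) + 4)) = 27360 + √(55 + (8 + 4)) = 27360 + √(55 + 12) = 27360 + √67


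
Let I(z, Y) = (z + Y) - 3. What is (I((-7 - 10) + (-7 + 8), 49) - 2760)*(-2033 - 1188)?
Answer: 8793330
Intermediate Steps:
I(z, Y) = -3 + Y + z (I(z, Y) = (Y + z) - 3 = -3 + Y + z)
(I((-7 - 10) + (-7 + 8), 49) - 2760)*(-2033 - 1188) = ((-3 + 49 + ((-7 - 10) + (-7 + 8))) - 2760)*(-2033 - 1188) = ((-3 + 49 + (-17 + 1)) - 2760)*(-3221) = ((-3 + 49 - 16) - 2760)*(-3221) = (30 - 2760)*(-3221) = -2730*(-3221) = 8793330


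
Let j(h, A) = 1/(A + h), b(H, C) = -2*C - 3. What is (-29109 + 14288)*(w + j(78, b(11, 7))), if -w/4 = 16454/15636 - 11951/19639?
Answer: 122065187155199/4682899911 ≈ 26066.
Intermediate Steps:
b(H, C) = -3 - 2*C
w = -136274270/76768851 (w = -4*(16454/15636 - 11951/19639) = -4*(16454*(1/15636) - 11951*1/19639) = -4*(8227/7818 - 11951/19639) = -4*68137135/153537702 = -136274270/76768851 ≈ -1.7751)
(-29109 + 14288)*(w + j(78, b(11, 7))) = (-29109 + 14288)*(-136274270/76768851 + 1/((-3 - 2*7) + 78)) = -14821*(-136274270/76768851 + 1/((-3 - 14) + 78)) = -14821*(-136274270/76768851 + 1/(-17 + 78)) = -14821*(-136274270/76768851 + 1/61) = -14821*(-8235961619/4682899911) = 122065187155199/4682899911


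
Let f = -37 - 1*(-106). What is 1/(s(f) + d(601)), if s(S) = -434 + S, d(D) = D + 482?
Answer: 1/718 ≈ 0.0013928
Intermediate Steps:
d(D) = 482 + D
f = 69 (f = -37 + 106 = 69)
1/(s(f) + d(601)) = 1/((-434 + 69) + (482 + 601)) = 1/(-365 + 1083) = 1/718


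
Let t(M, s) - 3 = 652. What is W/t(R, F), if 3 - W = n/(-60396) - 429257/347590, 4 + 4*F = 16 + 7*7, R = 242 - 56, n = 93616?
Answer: 30361132033/3437611223550 ≈ 0.0088320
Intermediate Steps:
R = 186
F = 61/4 (F = -1 + (16 + 7*7)/4 = -1 + (16 + 49)/4 = -1 + (1/4)*65 = -1 + 65/4 = 61/4 ≈ 15.250)
t(M, s) = 655 (t(M, s) = 3 + 652 = 655)
W = 30361132033/5248261410 (W = 3 - (93616/(-60396) - 429257/347590) = 3 - (93616*(-1/60396) - 429257*1/347590) = 3 - (-23404/15099 - 429257/347590) = 3 - 1*(-14616347803/5248261410) = 3 + 14616347803/5248261410 = 30361132033/5248261410 ≈ 5.7850)
W/t(R, F) = (30361132033/5248261410)/655 = (30361132033/5248261410)*(1/655) = 30361132033/3437611223550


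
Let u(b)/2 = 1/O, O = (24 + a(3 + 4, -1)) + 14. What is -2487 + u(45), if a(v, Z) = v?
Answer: -111913/45 ≈ -2487.0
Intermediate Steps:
O = 45 (O = (24 + (3 + 4)) + 14 = (24 + 7) + 14 = 31 + 14 = 45)
u(b) = 2/45
-2487 + u(45) = -2487 + 2/45 = -111913/45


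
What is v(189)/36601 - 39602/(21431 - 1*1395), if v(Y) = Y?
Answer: -722842999/366668818 ≈ -1.9714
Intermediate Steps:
v(189)/36601 - 39602/(21431 - 1*1395) = 189/36601 - 39602/(21431 - 1*1395) = 189*(1/36601) - 39602/(21431 - 1395) = 189/36601 - 39602/20036 = 189/36601 - 39602*1/20036 = 189/36601 - 19801/10018 = -722842999/366668818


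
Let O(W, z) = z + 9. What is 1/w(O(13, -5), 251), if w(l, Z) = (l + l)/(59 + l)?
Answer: 63/8 ≈ 7.8750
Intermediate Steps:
O(W, z) = 9 + z
w(l, Z) = 2*l/(59 + l) (w(l, Z) = (2*l)/(59 + l) = 2*l/(59 + l))
1/w(O(13, -5), 251) = 1/(2*(9 - 5)/(59 + (9 - 5))) = 1/(2*4/(59 + 4)) = 1/(2*4/63) = 1/(2*4*(1/63)) = 1/(8/63) = 63/8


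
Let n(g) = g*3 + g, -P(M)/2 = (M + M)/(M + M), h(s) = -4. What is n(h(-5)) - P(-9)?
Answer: -14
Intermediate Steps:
P(M) = -2 (P(M) = -2*(M + M)/(M + M) = -2*2*M/(2*M) = -2*2*M*1/(2*M) = -2*1 = -2)
n(g) = 4*g (n(g) = 3*g + g = 4*g)
n(h(-5)) - P(-9) = 4*(-4) - 1*(-2) = -16 + 2 = -14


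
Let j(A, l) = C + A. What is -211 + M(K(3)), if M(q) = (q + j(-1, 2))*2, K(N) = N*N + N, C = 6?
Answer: -177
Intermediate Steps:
K(N) = N + N² (K(N) = N² + N = N + N²)
j(A, l) = 6 + A
M(q) = 10 + 2*q (M(q) = (q + (6 - 1))*2 = (q + 5)*2 = (5 + q)*2 = 10 + 2*q)
-211 + M(K(3)) = -211 + (10 + 2*(3*(1 + 3))) = -211 + (10 + 2*(3*4)) = -211 + (10 + 2*12) = -211 + (10 + 24) = -211 + 34 = -177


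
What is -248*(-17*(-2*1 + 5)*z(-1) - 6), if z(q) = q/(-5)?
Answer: 20088/5 ≈ 4017.6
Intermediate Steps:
z(q) = -q/5 (z(q) = q*(-⅕) = -q/5)
-248*(-17*(-2*1 + 5)*z(-1) - 6) = -248*(-17*(-2*1 + 5)*(-⅕*(-1)) - 6) = -248*(-17*(-2 + 5)/5 - 6) = -248*(-51/5 - 6) = -248*(-81/5) = 20088/5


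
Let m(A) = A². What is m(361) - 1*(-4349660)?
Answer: 4479981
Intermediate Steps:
m(361) - 1*(-4349660) = 361² - 1*(-4349660) = 130321 + 4349660 = 4479981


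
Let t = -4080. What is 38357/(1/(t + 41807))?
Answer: 1447094539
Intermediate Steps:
38357/(1/(t + 41807)) = 38357/(1/(-4080 + 41807)) = 38357/(1/37727) = 38357*37727 = 1447094539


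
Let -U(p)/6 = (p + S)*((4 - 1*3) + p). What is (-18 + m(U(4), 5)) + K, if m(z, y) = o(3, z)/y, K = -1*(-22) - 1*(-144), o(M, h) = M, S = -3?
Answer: 743/5 ≈ 148.60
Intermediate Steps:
U(p) = -6*(1 + p)*(-3 + p) (U(p) = -6*(p - 3)*((4 - 1*3) + p) = -6*(-3 + p)*((4 - 3) + p) = -6*(-3 + p)*(1 + p) = -6*(1 + p)*(-3 + p))
K = 166 (K = 22 + 144 = 166)
m(z, y) = 3/y
(-18 + m(U(4), 5)) + K = (-18 + 3/5) + 166 = -87/5 + 166 = 743/5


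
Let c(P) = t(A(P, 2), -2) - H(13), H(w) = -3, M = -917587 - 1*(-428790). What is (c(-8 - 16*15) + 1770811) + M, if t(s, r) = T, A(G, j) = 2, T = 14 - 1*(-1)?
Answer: 1282032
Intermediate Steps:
M = -488797 (M = -917587 + 428790 = -488797)
T = 15 (T = 14 + 1 = 15)
t(s, r) = 15
c(P) = 18 (c(P) = 15 - 1*(-3) = 15 + 3 = 18)
(c(-8 - 16*15) + 1770811) + M = (18 + 1770811) - 488797 = 1770829 - 488797 = 1282032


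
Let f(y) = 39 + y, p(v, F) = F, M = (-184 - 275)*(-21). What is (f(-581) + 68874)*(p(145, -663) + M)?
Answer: 613348032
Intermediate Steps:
M = 9639 (M = -459*(-21) = 9639)
(f(-581) + 68874)*(p(145, -663) + M) = ((39 - 581) + 68874)*(-663 + 9639) = (-542 + 68874)*8976 = 68332*8976 = 613348032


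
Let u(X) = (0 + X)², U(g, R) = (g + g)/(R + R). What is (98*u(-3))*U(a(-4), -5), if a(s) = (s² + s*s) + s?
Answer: -24696/5 ≈ -4939.2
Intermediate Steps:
a(s) = s + 2*s² (a(s) = (s² + s²) + s = 2*s² + s = s + 2*s²)
U(g, R) = g/R (U(g, R) = (2*g)/((2*R)) = (2*g)*(1/(2*R)) = g/R)
u(X) = X²
(98*u(-3))*U(a(-4), -5) = (98*(-3)²)*(-4*(1 + 2*(-4))/(-5)) = (98*9)*(-4*(1 - 8)*(-⅕)) = 882*(-4*(-7)*(-⅕)) = 882*(28*(-⅕)) = 882*(-28/5) = -24696/5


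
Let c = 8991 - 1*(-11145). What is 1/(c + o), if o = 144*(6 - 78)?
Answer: 1/9768 ≈ 0.00010238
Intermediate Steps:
c = 20136 (c = 8991 + 11145 = 20136)
o = -10368 (o = 144*(-72) = -10368)
1/(c + o) = 1/(20136 - 10368) = 1/9768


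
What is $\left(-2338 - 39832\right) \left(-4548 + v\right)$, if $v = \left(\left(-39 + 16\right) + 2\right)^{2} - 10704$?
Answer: $624579870$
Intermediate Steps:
$v = -10263$ ($v = \left(-23 + 2\right)^{2} - 10704 = \left(-21\right)^{2} - 10704 = 441 - 10704 = -10263$)
$\left(-2338 - 39832\right) \left(-4548 + v\right) = \left(-2338 - 39832\right) \left(-4548 - 10263\right) = \left(-42170\right) \left(-14811\right) = 624579870$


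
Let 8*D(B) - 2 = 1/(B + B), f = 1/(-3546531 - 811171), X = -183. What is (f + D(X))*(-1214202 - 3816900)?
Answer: -1335538406910989/1063279288 ≈ -1.2561e+6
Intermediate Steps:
f = -1/4357702 (f = 1/(-4357702) = -1/4357702 ≈ -2.2948e-7)
D(B) = ¼ + 1/(16*B) (D(B) = ¼ + 1/(8*(B + B)) = ¼ + 1/(8*((2*B))) = ¼ + (1/(2*B))/8 = ¼ + 1/(16*B))
(f + D(X))*(-1214202 - 3816900) = (-1/4357702 + (1/16)*(1 + 4*(-183))/(-183))*(-1214202 - 3816900) = (-1/4357702 + (1/16)*(-1/183)*(1 - 732))*(-5031102) = (-1/4357702 + (1/16)*(-1/183)*(-731))*(-5031102) = (-1/4357702 + 731/2928)*(-5031102) = (1592738617/6379675728)*(-5031102) = -1335538406910989/1063279288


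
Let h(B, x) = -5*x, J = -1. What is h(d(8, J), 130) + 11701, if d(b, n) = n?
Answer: 11051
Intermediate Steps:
h(d(8, J), 130) + 11701 = -5*130 + 11701 = -650 + 11701 = 11051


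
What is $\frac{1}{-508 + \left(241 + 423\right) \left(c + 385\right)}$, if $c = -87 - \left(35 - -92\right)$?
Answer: $\frac{1}{113036} \approx 8.8467 \cdot 10^{-6}$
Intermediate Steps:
$c = -214$ ($c = -87 - \left(35 + 92\right) = -87 - 127 = -214$)
$\frac{1}{-508 + \left(241 + 423\right) \left(c + 385\right)} = \frac{1}{-508 + \left(241 + 423\right) \left(-214 + 385\right)} = \frac{1}{-508 + 664 \cdot 171} = \frac{1}{-508 + 113544} = \frac{1}{113036}$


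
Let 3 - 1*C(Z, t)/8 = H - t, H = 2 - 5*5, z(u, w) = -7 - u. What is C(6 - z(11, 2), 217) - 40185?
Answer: -38241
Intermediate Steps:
H = -23 (H = 2 - 25 = -23)
C(Z, t) = 208 + 8*t (C(Z, t) = 24 - 8*(-23 - t) = 24 + (184 + 8*t) = 208 + 8*t)
C(6 - z(11, 2), 217) - 40185 = (208 + 8*217) - 40185 = (208 + 1736) - 40185 = 1944 - 40185 = -38241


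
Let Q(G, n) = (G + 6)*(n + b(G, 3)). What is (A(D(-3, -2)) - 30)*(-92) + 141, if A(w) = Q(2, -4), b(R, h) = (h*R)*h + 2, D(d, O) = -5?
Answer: -8875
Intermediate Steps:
b(R, h) = 2 + R*h**2 (b(R, h) = (R*h)*h + 2 = R*h**2 + 2 = 2 + R*h**2)
Q(G, n) = (6 + G)*(2 + n + 9*G) (Q(G, n) = (G + 6)*(n + (2 + G*3**2)) = (6 + G)*(n + (2 + G*9)) = (6 + G)*(n + (2 + 9*G)) = (6 + G)*(2 + n + 9*G))
A(w) = 128 (A(w) = 12 + 6*(-4) + 9*2**2 + 56*2 + 2*(-4) = 12 - 24 + 9*4 + 112 - 8 = 12 - 24 + 36 + 112 - 8 = 128)
(A(D(-3, -2)) - 30)*(-92) + 141 = (128 - 30)*(-92) + 141 = 98*(-92) + 141 = -9016 + 141 = -8875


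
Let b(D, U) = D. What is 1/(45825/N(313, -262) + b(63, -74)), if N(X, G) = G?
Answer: -262/29319 ≈ -0.0089362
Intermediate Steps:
1/(45825/N(313, -262) + b(63, -74)) = 1/(45825/(-262) + 63) = 1/(45825*(-1/262) + 63) = 1/(-45825/262 + 63) = 1/(-29319/262) = -262/29319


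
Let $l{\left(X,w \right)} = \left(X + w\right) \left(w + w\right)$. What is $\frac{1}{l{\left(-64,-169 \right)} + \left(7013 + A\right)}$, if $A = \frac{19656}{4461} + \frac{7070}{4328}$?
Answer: $\frac{3217868}{276006319829} \approx 1.1659 \cdot 10^{-5}$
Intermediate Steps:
$l{\left(X,w \right)} = 2 w \left(X + w\right)$ ($l{\left(X,w \right)} = \left(X + w\right) 2 w = 2 w \left(X + w\right)$)
$A = \frac{19435073}{3217868}$ ($A = 19656 \cdot \frac{1}{4461} + 7070 \cdot \frac{1}{4328} = \frac{6552}{1487} + \frac{3535}{2164} = \frac{19435073}{3217868} \approx 6.0397$)
$\frac{1}{l{\left(-64,-169 \right)} + \left(7013 + A\right)} = \frac{1}{2 \left(-169\right) \left(-64 - 169\right) + \left(7013 + \frac{19435073}{3217868}\right)} = \frac{1}{2 \left(-169\right) \left(-233\right) + \frac{22586343357}{3217868}} = \frac{1}{78754 + \frac{22586343357}{3217868}} = \frac{1}{\frac{276006319829}{3217868}} = \frac{3217868}{276006319829}$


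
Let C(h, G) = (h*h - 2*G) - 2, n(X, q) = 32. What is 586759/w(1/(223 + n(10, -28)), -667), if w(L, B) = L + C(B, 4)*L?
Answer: 29924709/88976 ≈ 336.32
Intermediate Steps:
C(h, G) = -2 + h**2 - 2*G (C(h, G) = (h**2 - 2*G) - 2 = -2 + h**2 - 2*G)
w(L, B) = L + L*(-10 + B**2) (w(L, B) = L + (-2 + B**2 - 2*4)*L = L + (-2 + B**2 - 8)*L = L + (-10 + B**2)*L = L + L*(-10 + B**2))
586759/w(1/(223 + n(10, -28)), -667) = 586759/(((-9 + (-667)**2)/(223 + 32))) = 586759/(((-9 + 444889)/255)) = 586759/(((1/255)*444880)) = 586759/(88976/51) = 586759*(51/88976) = 29924709/88976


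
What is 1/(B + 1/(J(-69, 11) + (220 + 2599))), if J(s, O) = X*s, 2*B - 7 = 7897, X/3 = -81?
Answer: 19586/77403873 ≈ 0.00025304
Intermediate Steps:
X = -243 (X = 3*(-81) = -243)
B = 3952 (B = 7/2 + (½)*7897 = 7/2 + 7897/2 = 3952)
J(s, O) = -243*s
1/(B + 1/(J(-69, 11) + (220 + 2599))) = 1/(3952 + 1/(-243*(-69) + (220 + 2599))) = 1/(3952 + 1/(16767 + 2819)) = 1/(3952 + 1/19586) = 1/(77403873/19586) = 19586/77403873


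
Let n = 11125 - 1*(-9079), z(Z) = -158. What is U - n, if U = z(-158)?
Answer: -20362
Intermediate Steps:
U = -158
n = 20204 (n = 11125 + 9079 = 20204)
U - n = -158 - 1*20204 = -158 - 20204 = -20362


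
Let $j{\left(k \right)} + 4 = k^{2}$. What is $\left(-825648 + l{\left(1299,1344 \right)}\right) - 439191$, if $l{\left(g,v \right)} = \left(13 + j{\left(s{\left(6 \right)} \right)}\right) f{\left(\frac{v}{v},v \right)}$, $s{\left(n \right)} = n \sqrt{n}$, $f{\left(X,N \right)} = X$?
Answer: $-1264614$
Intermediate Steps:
$s{\left(n \right)} = n^{\frac{3}{2}}$
$j{\left(k \right)} = -4 + k^{2}$
$l{\left(g,v \right)} = 225$ ($l{\left(g,v \right)} = \left(13 - \left(4 - \left(6^{\frac{3}{2}}\right)^{2}\right)\right) \frac{v}{v} = \left(13 - \left(4 - \left(6 \sqrt{6}\right)^{2}\right)\right) 1 = \left(13 + \left(-4 + 216\right)\right) 1 = \left(13 + 212\right) 1 = 225 \cdot 1 = 225$)
$\left(-825648 + l{\left(1299,1344 \right)}\right) - 439191 = \left(-825648 + 225\right) - 439191 = -825423 - 439191 = -1264614$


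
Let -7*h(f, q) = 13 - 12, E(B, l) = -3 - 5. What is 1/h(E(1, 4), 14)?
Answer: -7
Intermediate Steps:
E(B, l) = -8
h(f, q) = -1/7 (h(f, q) = -(13 - 12)/7 = -1/7*1 = -1/7)
1/h(E(1, 4), 14) = 1/(-1/7) = -7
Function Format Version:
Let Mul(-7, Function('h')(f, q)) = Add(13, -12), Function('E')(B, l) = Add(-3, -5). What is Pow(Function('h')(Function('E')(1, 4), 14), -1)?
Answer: -7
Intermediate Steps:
Function('E')(B, l) = -8
Function('h')(f, q) = Rational(-1, 7) (Function('h')(f, q) = Mul(Rational(-1, 7), Add(13, -12)) = Mul(Rational(-1, 7), 1) = Rational(-1, 7))
Pow(Function('h')(Function('E')(1, 4), 14), -1) = Pow(Rational(-1, 7), -1) = -7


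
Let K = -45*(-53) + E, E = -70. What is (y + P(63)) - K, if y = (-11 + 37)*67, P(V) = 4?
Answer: -569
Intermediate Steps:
y = 1742 (y = 26*67 = 1742)
K = 2315 (K = -45*(-53) - 70 = 2385 - 70 = 2315)
(y + P(63)) - K = (1742 + 4) - 1*2315 = 1746 - 2315 = -569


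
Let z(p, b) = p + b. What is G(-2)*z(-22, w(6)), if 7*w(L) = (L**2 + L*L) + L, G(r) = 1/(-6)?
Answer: 38/21 ≈ 1.8095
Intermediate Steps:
G(r) = -1/6
w(L) = L/7 + 2*L**2/7 (w(L) = ((L**2 + L*L) + L)/7 = ((L**2 + L**2) + L)/7 = (2*L**2 + L)/7 = (L + 2*L**2)/7 = L/7 + 2*L**2/7)
z(p, b) = b + p
G(-2)*z(-22, w(6)) = -((1/7)*6*(1 + 2*6) - 22)/6 = -((1/7)*6*(1 + 12) - 22)/6 = -((1/7)*6*13 - 22)/6 = -(78/7 - 22)/6 = -1/6*(-76/7) = 38/21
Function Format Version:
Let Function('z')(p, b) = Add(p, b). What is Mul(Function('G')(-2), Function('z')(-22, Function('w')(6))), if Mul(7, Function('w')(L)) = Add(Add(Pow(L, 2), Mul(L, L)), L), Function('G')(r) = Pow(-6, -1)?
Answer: Rational(38, 21) ≈ 1.8095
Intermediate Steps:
Function('G')(r) = Rational(-1, 6)
Function('w')(L) = Add(Mul(Rational(1, 7), L), Mul(Rational(2, 7), Pow(L, 2))) (Function('w')(L) = Mul(Rational(1, 7), Add(Add(Pow(L, 2), Mul(L, L)), L)) = Mul(Rational(1, 7), Add(Add(Pow(L, 2), Pow(L, 2)), L)) = Mul(Rational(1, 7), Add(Mul(2, Pow(L, 2)), L)) = Mul(Rational(1, 7), Add(L, Mul(2, Pow(L, 2)))) = Add(Mul(Rational(1, 7), L), Mul(Rational(2, 7), Pow(L, 2))))
Function('z')(p, b) = Add(b, p)
Mul(Function('G')(-2), Function('z')(-22, Function('w')(6))) = Mul(Rational(-1, 6), Add(Mul(Rational(1, 7), 6, Add(1, Mul(2, 6))), -22)) = Mul(Rational(-1, 6), Add(Mul(Rational(1, 7), 6, Add(1, 12)), -22)) = Mul(Rational(-1, 6), Add(Mul(Rational(1, 7), 6, 13), -22)) = Mul(Rational(-1, 6), Add(Rational(78, 7), -22)) = Mul(Rational(-1, 6), Rational(-76, 7)) = Rational(38, 21)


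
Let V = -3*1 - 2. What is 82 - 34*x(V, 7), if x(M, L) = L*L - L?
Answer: -1346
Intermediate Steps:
V = -5 (V = -3 - 2 = -5)
x(M, L) = L**2 - L
82 - 34*x(V, 7) = 82 - 238*(-1 + 7) = 82 - 238*6 = 82 - 34*42 = 82 - 1428 = -1346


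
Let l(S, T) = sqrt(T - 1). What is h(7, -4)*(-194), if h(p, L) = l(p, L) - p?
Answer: 1358 - 194*I*sqrt(5) ≈ 1358.0 - 433.8*I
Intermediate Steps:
l(S, T) = sqrt(-1 + T)
h(p, L) = sqrt(-1 + L) - p
h(7, -4)*(-194) = (sqrt(-1 - 4) - 1*7)*(-194) = (sqrt(-5) - 7)*(-194) = (I*sqrt(5) - 7)*(-194) = (-7 + I*sqrt(5))*(-194) = 1358 - 194*I*sqrt(5)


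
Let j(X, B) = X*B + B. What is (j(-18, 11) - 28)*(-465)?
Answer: 99975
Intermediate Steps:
j(X, B) = B + B*X (j(X, B) = B*X + B = B + B*X)
(j(-18, 11) - 28)*(-465) = (11*(1 - 18) - 28)*(-465) = (11*(-17) - 28)*(-465) = (-187 - 28)*(-465) = -215*(-465) = 99975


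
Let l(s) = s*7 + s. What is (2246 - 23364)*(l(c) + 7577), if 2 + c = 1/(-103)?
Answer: -16446170450/103 ≈ -1.5967e+8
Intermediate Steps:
c = -207/103 (c = -2 + 1/(-103) = -2 - 1/103 = -207/103 ≈ -2.0097)
l(s) = 8*s (l(s) = 7*s + s = 8*s)
(2246 - 23364)*(l(c) + 7577) = (2246 - 23364)*(8*(-207/103) + 7577) = -21118*(-1656/103 + 7577) = -21118*778775/103 = -16446170450/103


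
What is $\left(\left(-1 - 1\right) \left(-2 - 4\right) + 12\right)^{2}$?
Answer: $576$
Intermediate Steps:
$\left(\left(-1 - 1\right) \left(-2 - 4\right) + 12\right)^{2} = \left(\left(-2\right) \left(-6\right) + 12\right)^{2} = \left(12 + 12\right)^{2} = 24^{2} = 576$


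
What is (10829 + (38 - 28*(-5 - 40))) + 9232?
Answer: 21359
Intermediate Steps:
(10829 + (38 - 28*(-5 - 40))) + 9232 = (10829 + (38 - 28*(-45))) + 9232 = (10829 + (38 + 1260)) + 9232 = (10829 + 1298) + 9232 = 12127 + 9232 = 21359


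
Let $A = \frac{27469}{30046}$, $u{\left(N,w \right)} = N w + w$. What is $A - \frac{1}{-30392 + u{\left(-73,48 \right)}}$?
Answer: $\frac{464900379}{508498504} \approx 0.91426$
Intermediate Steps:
$u{\left(N,w \right)} = w + N w$
$A = \frac{27469}{30046}$ ($A = 27469 \cdot \frac{1}{30046} = \frac{27469}{30046} \approx 0.91423$)
$A - \frac{1}{-30392 + u{\left(-73,48 \right)}} = \frac{27469}{30046} - \frac{1}{-30392 + 48 \left(1 - 73\right)} = \frac{27469}{30046} - \frac{1}{-30392 + 48 \left(-72\right)} = \frac{27469}{30046} - \frac{1}{-30392 - 3456} = \frac{27469}{30046} - \frac{1}{-33848} = \frac{27469}{30046} - - \frac{1}{33848} = \frac{27469}{30046} + \frac{1}{33848} = \frac{464900379}{508498504}$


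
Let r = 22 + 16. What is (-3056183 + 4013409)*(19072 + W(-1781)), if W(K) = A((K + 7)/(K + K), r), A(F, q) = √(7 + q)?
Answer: 18256214272 + 2871678*√5 ≈ 1.8263e+10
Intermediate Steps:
r = 38
W(K) = 3*√5 (W(K) = √(7 + 38) = √45 = 3*√5)
(-3056183 + 4013409)*(19072 + W(-1781)) = (-3056183 + 4013409)*(19072 + 3*√5) = 957226*(19072 + 3*√5) = 18256214272 + 2871678*√5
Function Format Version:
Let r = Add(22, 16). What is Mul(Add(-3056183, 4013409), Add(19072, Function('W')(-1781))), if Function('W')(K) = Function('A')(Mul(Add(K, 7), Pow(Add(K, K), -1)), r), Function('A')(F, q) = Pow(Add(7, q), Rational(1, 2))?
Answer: Add(18256214272, Mul(2871678, Pow(5, Rational(1, 2)))) ≈ 1.8263e+10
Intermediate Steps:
r = 38
Function('W')(K) = Mul(3, Pow(5, Rational(1, 2))) (Function('W')(K) = Pow(Add(7, 38), Rational(1, 2)) = Pow(45, Rational(1, 2)) = Mul(3, Pow(5, Rational(1, 2))))
Mul(Add(-3056183, 4013409), Add(19072, Function('W')(-1781))) = Mul(Add(-3056183, 4013409), Add(19072, Mul(3, Pow(5, Rational(1, 2))))) = Mul(957226, Add(19072, Mul(3, Pow(5, Rational(1, 2))))) = Add(18256214272, Mul(2871678, Pow(5, Rational(1, 2))))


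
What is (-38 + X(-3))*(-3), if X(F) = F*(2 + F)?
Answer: 105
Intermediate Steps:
(-38 + X(-3))*(-3) = (-38 - 3*(2 - 3))*(-3) = (-38 - 3*(-1))*(-3) = (-38 + 3)*(-3) = -35*(-3) = 105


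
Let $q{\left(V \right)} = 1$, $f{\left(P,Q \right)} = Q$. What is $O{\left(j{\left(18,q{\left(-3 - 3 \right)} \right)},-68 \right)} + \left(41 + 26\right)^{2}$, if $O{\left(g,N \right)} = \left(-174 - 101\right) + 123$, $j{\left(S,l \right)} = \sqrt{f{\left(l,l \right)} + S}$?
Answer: $4337$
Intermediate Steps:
$j{\left(S,l \right)} = \sqrt{S + l}$ ($j{\left(S,l \right)} = \sqrt{l + S} = \sqrt{S + l}$)
$O{\left(g,N \right)} = -152$ ($O{\left(g,N \right)} = -275 + 123 = -152$)
$O{\left(j{\left(18,q{\left(-3 - 3 \right)} \right)},-68 \right)} + \left(41 + 26\right)^{2} = -152 + \left(41 + 26\right)^{2} = -152 + 67^{2} = -152 + 4489 = 4337$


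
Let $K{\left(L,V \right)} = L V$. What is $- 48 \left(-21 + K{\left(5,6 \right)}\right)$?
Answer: $-432$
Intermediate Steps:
$- 48 \left(-21 + K{\left(5,6 \right)}\right) = - 48 \left(-21 + 5 \cdot 6\right) = - 48 \left(-21 + 30\right) = \left(-48\right) 9 = -432$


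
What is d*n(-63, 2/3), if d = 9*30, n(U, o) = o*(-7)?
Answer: -1260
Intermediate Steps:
n(U, o) = -7*o
d = 270
d*n(-63, 2/3) = 270*(-14/3) = -1260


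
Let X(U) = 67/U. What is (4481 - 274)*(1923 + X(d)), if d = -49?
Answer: 56590160/7 ≈ 8.0843e+6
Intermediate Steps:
(4481 - 274)*(1923 + X(d)) = (4481 - 274)*(1923 + 67/(-49)) = 4207*(1923 + 67*(-1/49)) = 4207*(1923 - 67/49) = 4207*(94160/49) = 56590160/7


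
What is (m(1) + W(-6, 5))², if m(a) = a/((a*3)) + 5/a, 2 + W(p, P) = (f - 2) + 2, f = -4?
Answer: 4/9 ≈ 0.44444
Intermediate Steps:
W(p, P) = -6 (W(p, P) = -2 + ((-4 - 2) + 2) = -2 + (-6 + 2) = -2 - 4 = -6)
m(a) = ⅓ + 5/a (m(a) = a/((3*a)) + 5/a = a*(1/(3*a)) + 5/a = ⅓ + 5/a)
(m(1) + W(-6, 5))² = ((⅓)*(15 + 1)/1 - 6)² = ((⅓)*1*16 - 6)² = (16/3 - 6)² = (-⅔)² = 4/9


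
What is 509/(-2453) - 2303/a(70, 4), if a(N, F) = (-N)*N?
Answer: 64391/245300 ≈ 0.26250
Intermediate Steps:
a(N, F) = -N**2
509/(-2453) - 2303/a(70, 4) = 509/(-2453) - 2303/((-1*70**2)) = 509*(-1/2453) - 2303/((-1*4900)) = -509/2453 - 2303/(-4900) = -509/2453 - 2303*(-1/4900) = -509/2453 + 47/100 = 64391/245300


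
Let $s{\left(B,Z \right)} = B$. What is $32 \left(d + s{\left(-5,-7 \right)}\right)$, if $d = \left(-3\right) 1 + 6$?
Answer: $-64$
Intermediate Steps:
$d = 3$ ($d = -3 + 6 = 3$)
$32 \left(d + s{\left(-5,-7 \right)}\right) = 32 \left(3 - 5\right) = 32 \left(-2\right) = -64$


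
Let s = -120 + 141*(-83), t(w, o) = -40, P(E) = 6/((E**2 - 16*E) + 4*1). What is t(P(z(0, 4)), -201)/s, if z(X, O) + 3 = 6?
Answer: 40/11823 ≈ 0.0033832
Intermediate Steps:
z(X, O) = 3 (z(X, O) = -3 + 6 = 3)
P(E) = 6/(4 + E**2 - 16*E) (P(E) = 6/((E**2 - 16*E) + 4) = 6/(4 + E**2 - 16*E))
s = -11823 (s = -120 - 11703 = -11823)
t(P(z(0, 4)), -201)/s = -40/(-11823) = -40*(-1/11823) = 40/11823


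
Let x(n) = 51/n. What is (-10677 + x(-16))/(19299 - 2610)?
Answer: -56961/89008 ≈ -0.63995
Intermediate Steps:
(-10677 + x(-16))/(19299 - 2610) = (-10677 + 51/(-16))/(19299 - 2610) = (-10677 + 51*(-1/16))/16689 = (-10677 - 51/16)*(1/16689) = -170883/16*1/16689 = -56961/89008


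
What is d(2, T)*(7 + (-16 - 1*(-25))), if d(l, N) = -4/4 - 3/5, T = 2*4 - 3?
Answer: -128/5 ≈ -25.600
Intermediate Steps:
T = 5 (T = 8 - 3 = 5)
d(l, N) = -8/5 (d(l, N) = -4*1/4 - 3*1/5 = -1 - 3/5 = -8/5)
d(2, T)*(7 + (-16 - 1*(-25))) = -8*(7 + (-16 - 1*(-25)))/5 = -8*(7 + (-16 + 25))/5 = -8*(7 + 9)/5 = -8/5*16 = -128/5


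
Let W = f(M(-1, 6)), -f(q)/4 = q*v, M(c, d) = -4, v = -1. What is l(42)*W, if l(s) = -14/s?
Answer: 16/3 ≈ 5.3333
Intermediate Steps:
f(q) = 4*q (f(q) = -4*q*(-1) = -(-4)*q = 4*q)
W = -16 (W = 4*(-4) = -16)
l(42)*W = -14/42*(-16) = -14*1/42*(-16) = -⅓*(-16) = 16/3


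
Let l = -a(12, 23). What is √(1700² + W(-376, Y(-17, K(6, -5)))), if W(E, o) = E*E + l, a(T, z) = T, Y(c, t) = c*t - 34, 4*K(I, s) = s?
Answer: 2*√757841 ≈ 1741.1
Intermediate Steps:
K(I, s) = s/4
Y(c, t) = -34 + c*t
l = -12 (l = -1*12 = -12)
W(E, o) = -12 + E² (W(E, o) = E*E - 12 = E² - 12 = -12 + E²)
√(1700² + W(-376, Y(-17, K(6, -5)))) = √(1700² + (-12 + (-376)²)) = √(2890000 + (-12 + 141376)) = √(2890000 + 141364) = √3031364 = 2*√757841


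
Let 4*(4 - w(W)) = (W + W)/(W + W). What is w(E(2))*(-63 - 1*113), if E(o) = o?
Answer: -660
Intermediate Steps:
w(W) = 15/4 (w(W) = 4 - (W + W)/(4*(W + W)) = 4 - 2*W/(4*(2*W)) = 4 - 2*W*1/(2*W)/4 = 4 - ¼*1 = 4 - ¼ = 15/4)
w(E(2))*(-63 - 1*113) = 15*(-63 - 1*113)/4 = 15*(-63 - 113)/4 = (15/4)*(-176) = -660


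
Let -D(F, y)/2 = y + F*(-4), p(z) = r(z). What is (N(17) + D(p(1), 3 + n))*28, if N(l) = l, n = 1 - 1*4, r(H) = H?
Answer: 700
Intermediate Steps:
n = -3 (n = 1 - 4 = -3)
p(z) = z
D(F, y) = -2*y + 8*F (D(F, y) = -2*(y + F*(-4)) = -2*(y - 4*F) = -2*y + 8*F)
(N(17) + D(p(1), 3 + n))*28 = (17 + (-2*(3 - 3) + 8*1))*28 = (17 + (-2*0 + 8))*28 = (17 + (0 + 8))*28 = (17 + 8)*28 = 25*28 = 700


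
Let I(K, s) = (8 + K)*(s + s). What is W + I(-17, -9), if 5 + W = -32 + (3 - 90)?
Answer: 38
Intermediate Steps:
I(K, s) = 2*s*(8 + K) (I(K, s) = (8 + K)*(2*s) = 2*s*(8 + K))
W = -124 (W = -5 + (-32 + (3 - 90)) = -5 + (-32 - 87) = -5 - 119 = -124)
W + I(-17, -9) = -124 + 2*(-9)*(8 - 17) = -124 + 2*(-9)*(-9) = -124 + 162 = 38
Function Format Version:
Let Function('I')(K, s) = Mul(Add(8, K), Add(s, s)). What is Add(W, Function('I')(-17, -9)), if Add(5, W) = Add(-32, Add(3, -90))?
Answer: 38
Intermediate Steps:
Function('I')(K, s) = Mul(2, s, Add(8, K)) (Function('I')(K, s) = Mul(Add(8, K), Mul(2, s)) = Mul(2, s, Add(8, K)))
W = -124 (W = Add(-5, Add(-32, Add(3, -90))) = Add(-5, Add(-32, -87)) = Add(-5, -119) = -124)
Add(W, Function('I')(-17, -9)) = Add(-124, Mul(2, -9, Add(8, -17))) = Add(-124, Mul(2, -9, -9)) = Add(-124, 162) = 38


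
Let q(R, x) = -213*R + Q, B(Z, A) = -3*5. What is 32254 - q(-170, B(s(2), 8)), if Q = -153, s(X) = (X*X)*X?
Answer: -3803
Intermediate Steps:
s(X) = X**3 (s(X) = X**2*X = X**3)
B(Z, A) = -15
q(R, x) = -153 - 213*R (q(R, x) = -213*R - 153 = -153 - 213*R)
32254 - q(-170, B(s(2), 8)) = 32254 - (-153 - 213*(-170)) = 32254 - (-153 + 36210) = 32254 - 1*36057 = 32254 - 36057 = -3803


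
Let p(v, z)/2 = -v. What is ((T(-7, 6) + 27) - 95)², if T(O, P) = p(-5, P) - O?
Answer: 2601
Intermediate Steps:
p(v, z) = -2*v (p(v, z) = 2*(-v) = -2*v)
T(O, P) = 10 - O (T(O, P) = -2*(-5) - O = 10 - O)
((T(-7, 6) + 27) - 95)² = (((10 - 1*(-7)) + 27) - 95)² = (((10 + 7) + 27) - 95)² = ((17 + 27) - 95)² = (44 - 95)² = (-51)² = 2601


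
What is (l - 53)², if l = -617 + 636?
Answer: 1156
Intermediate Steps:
l = 19
(l - 53)² = (19 - 53)² = (-34)² = 1156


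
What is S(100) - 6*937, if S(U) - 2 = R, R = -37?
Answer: -5657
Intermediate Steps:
S(U) = -35 (S(U) = 2 - 37 = -35)
S(100) - 6*937 = -35 - 6*937 = -35 - 1*5622 = -35 - 5622 = -5657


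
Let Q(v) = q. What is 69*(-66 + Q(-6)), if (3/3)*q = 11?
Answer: -3795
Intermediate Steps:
q = 11
Q(v) = 11
69*(-66 + Q(-6)) = 69*(-66 + 11) = 69*(-55) = -3795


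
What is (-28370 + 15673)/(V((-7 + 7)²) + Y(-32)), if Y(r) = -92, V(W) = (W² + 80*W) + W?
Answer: 12697/92 ≈ 138.01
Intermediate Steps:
V(W) = W² + 81*W
(-28370 + 15673)/(V((-7 + 7)²) + Y(-32)) = (-28370 + 15673)/((-7 + 7)²*(81 + (-7 + 7)²) - 92) = -12697/(0²*(81 + 0²) - 92) = -12697/(0*(81 + 0) - 92) = -12697/(0*81 - 92) = -12697/(0 - 92) = -12697/(-92) = -12697*(-1/92) = 12697/92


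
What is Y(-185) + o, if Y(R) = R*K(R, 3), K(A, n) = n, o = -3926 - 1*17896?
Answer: -22377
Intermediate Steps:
o = -21822 (o = -3926 - 17896 = -21822)
Y(R) = 3*R (Y(R) = R*3 = 3*R)
Y(-185) + o = 3*(-185) - 21822 = -555 - 21822 = -22377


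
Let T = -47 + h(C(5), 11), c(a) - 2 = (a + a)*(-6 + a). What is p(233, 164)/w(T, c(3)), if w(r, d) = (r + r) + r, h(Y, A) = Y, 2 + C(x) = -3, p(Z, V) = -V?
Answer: 41/39 ≈ 1.0513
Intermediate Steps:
C(x) = -5 (C(x) = -2 - 3 = -5)
c(a) = 2 + 2*a*(-6 + a) (c(a) = 2 + (a + a)*(-6 + a) = 2 + (2*a)*(-6 + a) = 2 + 2*a*(-6 + a))
T = -52 (T = -47 - 5 = -52)
w(r, d) = 3*r (w(r, d) = 2*r + r = 3*r)
p(233, 164)/w(T, c(3)) = (-1*164)/((3*(-52))) = -164/(-156) = -164*(-1/156) = 41/39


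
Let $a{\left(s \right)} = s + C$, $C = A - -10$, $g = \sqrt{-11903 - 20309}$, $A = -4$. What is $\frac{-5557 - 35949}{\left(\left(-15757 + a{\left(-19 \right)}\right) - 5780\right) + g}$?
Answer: $\frac{223613575}{116108678} + \frac{20753 i \sqrt{8053}}{116108678} \approx 1.9259 + 0.01604 i$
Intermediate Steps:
$g = 2 i \sqrt{8053}$ ($g = \sqrt{-32212} = 2 i \sqrt{8053} \approx 179.48 i$)
$C = 6$ ($C = -4 - -10 = -4 + 10 = 6$)
$a{\left(s \right)} = 6 + s$ ($a{\left(s \right)} = s + 6 = 6 + s$)
$\frac{-5557 - 35949}{\left(\left(-15757 + a{\left(-19 \right)}\right) - 5780\right) + g} = \frac{-5557 - 35949}{\left(\left(-15757 + \left(6 - 19\right)\right) - 5780\right) + 2 i \sqrt{8053}} = - \frac{41506}{\left(\left(-15757 - 13\right) - 5780\right) + 2 i \sqrt{8053}} = - \frac{41506}{\left(-15770 - 5780\right) + 2 i \sqrt{8053}} = - \frac{41506}{-21550 + 2 i \sqrt{8053}}$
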